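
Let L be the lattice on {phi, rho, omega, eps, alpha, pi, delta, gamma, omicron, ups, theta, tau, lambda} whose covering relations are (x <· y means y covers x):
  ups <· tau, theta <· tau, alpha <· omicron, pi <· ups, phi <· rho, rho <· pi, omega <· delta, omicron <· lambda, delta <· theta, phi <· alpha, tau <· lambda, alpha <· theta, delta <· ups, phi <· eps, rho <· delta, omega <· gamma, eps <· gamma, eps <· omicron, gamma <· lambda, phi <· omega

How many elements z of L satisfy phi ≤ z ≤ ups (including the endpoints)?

6

The interval [phi, ups] = {delta, omega, phi, pi, rho, ups}, which has 6 elements.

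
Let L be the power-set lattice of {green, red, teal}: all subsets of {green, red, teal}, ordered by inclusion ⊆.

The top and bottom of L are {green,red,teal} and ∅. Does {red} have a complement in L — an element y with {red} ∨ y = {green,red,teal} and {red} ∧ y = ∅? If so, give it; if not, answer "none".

{green,teal}

Need y with {red} ∨ y = {green,red,teal} and {red} ∧ y = ∅.
Checking each element gives: {green,teal}.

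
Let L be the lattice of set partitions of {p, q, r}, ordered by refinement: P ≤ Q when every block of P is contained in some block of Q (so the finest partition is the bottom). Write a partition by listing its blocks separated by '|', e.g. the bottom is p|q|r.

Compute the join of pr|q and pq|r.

Common upper bounds of {pr|q, pq|r}: pqr.
The least among these is pqr.

pqr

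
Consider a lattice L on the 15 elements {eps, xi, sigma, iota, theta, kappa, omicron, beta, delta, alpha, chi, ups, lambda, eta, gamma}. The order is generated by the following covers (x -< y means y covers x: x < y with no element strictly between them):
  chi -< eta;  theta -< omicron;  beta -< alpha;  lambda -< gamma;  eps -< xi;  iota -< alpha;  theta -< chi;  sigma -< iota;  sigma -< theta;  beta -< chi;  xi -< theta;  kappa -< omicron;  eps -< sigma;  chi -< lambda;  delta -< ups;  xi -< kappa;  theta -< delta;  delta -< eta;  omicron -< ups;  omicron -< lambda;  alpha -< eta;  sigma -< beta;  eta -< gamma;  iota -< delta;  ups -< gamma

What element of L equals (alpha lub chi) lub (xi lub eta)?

alpha ∨ chi = eta
xi ∨ eta = eta
eta ∨ eta = eta

eta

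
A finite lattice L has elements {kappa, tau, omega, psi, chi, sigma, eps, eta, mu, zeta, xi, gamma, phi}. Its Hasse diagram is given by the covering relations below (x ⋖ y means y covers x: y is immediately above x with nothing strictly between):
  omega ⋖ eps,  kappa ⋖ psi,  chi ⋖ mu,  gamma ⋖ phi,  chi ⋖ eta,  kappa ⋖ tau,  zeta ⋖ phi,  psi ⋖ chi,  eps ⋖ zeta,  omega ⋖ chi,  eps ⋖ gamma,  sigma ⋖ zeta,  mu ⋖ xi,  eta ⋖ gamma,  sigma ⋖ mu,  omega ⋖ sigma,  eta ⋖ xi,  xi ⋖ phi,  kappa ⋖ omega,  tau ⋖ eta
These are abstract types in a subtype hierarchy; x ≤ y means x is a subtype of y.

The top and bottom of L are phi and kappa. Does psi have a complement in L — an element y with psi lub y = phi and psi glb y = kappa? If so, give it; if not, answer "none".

Need y with psi ∨ y = phi and psi ∧ y = kappa.
Checking each element gives: zeta.

zeta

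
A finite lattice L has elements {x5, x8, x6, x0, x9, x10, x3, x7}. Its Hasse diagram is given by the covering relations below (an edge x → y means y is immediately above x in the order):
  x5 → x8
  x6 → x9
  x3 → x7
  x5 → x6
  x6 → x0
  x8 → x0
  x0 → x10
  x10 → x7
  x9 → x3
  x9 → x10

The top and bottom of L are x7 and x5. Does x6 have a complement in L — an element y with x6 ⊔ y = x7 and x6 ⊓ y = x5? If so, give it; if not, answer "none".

For every candidate y, either x6 ∨ y ≠ x7 or x6 ∧ y ≠ x5; no complement exists.

none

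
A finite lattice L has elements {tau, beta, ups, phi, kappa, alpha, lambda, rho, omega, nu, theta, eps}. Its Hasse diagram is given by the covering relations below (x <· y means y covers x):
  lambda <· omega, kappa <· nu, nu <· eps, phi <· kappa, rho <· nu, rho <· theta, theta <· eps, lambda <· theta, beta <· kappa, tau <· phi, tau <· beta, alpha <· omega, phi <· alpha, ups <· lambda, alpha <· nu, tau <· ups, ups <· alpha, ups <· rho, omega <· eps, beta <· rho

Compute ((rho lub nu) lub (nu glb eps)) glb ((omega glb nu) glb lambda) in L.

ups

rho ∨ nu = nu
nu ∧ eps = nu
nu ∨ nu = nu
omega ∧ nu = alpha
alpha ∧ lambda = ups
nu ∧ ups = ups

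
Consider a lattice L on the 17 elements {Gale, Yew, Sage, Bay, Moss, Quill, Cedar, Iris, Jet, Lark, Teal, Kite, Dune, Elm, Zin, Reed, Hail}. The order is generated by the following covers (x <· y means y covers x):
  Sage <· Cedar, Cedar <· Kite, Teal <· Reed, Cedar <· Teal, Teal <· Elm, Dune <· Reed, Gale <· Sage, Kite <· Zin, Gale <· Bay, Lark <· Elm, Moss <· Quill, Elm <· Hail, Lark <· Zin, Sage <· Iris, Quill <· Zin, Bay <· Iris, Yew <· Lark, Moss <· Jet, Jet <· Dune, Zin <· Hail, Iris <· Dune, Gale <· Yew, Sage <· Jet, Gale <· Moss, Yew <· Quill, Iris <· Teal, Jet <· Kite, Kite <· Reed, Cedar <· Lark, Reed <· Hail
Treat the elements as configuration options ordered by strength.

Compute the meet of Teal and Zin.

Common lower bounds of {Teal, Zin}: Cedar, Gale, Sage.
The greatest among these is Cedar.

Cedar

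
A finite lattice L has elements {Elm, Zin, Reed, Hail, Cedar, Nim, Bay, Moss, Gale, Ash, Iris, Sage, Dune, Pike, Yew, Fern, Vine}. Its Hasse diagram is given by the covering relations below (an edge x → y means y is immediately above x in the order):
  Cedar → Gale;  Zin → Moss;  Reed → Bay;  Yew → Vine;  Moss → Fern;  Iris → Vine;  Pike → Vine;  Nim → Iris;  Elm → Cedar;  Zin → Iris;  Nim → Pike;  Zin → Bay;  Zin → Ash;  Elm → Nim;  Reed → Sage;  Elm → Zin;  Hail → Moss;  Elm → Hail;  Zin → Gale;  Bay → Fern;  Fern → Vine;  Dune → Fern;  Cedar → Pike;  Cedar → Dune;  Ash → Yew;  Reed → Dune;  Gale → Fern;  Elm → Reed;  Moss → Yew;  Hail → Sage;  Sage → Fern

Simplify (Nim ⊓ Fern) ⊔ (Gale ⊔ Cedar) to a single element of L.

Gale

Nim ∧ Fern = Elm
Gale ∨ Cedar = Gale
Elm ∨ Gale = Gale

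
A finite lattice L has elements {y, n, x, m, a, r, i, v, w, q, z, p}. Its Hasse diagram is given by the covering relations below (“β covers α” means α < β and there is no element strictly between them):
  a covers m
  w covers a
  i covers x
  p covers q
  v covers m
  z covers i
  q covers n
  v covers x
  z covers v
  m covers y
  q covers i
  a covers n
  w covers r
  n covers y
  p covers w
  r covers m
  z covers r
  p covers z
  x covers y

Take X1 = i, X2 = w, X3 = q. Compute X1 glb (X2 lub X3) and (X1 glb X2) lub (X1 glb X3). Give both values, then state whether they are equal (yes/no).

i; i; yes

X2 lub X3 = p, so X1 glb (X2 lub X3) = i glb p = i.
X1 glb X2 = y and X1 glb X3 = i, so (X1 glb X2) lub (X1 glb X3) = y lub i = i.
Equal: yes.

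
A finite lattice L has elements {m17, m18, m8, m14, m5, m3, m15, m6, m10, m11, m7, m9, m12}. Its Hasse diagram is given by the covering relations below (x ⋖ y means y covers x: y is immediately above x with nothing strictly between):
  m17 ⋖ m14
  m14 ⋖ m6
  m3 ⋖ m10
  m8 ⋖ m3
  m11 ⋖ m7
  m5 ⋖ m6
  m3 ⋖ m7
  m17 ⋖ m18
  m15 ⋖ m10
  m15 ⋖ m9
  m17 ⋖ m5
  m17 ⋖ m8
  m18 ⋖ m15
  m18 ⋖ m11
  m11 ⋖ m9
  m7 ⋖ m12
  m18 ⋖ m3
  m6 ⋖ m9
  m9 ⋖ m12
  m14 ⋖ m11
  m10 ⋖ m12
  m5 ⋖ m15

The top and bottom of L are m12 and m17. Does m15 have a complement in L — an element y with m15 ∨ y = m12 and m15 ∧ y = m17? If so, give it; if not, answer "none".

For every candidate y, either m15 ∨ y ≠ m12 or m15 ∧ y ≠ m17; no complement exists.

none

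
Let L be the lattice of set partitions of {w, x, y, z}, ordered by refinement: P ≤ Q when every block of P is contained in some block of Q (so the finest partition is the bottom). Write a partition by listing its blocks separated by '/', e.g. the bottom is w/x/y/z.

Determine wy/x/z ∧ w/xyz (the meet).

Common lower bounds of {wy/x/z, w/xyz}: w/x/y/z.
The greatest among these is w/x/y/z.

w/x/y/z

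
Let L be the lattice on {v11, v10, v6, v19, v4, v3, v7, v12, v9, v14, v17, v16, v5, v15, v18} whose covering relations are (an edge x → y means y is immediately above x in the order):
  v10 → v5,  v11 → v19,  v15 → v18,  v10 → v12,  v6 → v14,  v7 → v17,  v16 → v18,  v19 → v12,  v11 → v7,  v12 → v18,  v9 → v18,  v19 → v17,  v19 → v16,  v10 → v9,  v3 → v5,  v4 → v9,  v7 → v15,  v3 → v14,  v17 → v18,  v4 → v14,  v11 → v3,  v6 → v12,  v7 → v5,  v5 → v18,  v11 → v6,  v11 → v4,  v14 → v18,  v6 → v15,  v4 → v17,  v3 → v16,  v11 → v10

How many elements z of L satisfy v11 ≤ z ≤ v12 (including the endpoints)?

The interval [v11, v12] = {v10, v11, v12, v19, v6}, which has 5 elements.

5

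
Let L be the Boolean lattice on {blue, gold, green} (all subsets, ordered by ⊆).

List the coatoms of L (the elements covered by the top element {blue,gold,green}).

{blue,gold}, {blue,green}, {gold,green}

The coatoms are exactly the elements covered by {blue,gold,green}: {blue,gold}, {blue,green}, {gold,green}.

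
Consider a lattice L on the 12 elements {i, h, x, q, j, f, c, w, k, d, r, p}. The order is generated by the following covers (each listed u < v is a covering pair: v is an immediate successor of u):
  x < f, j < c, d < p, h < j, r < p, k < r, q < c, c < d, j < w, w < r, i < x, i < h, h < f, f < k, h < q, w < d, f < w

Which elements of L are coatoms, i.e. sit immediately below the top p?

d, r

The coatoms are exactly the elements covered by p: d, r.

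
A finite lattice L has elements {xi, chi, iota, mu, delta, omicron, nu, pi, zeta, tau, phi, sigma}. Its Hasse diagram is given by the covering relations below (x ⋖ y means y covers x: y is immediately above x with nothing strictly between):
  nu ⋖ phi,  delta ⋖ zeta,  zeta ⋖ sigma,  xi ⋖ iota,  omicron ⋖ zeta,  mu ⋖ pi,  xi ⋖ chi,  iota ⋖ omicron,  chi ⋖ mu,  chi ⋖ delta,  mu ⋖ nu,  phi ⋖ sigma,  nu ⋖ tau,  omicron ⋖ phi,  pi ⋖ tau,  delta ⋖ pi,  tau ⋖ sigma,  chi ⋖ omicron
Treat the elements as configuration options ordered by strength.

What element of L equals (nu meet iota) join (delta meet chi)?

nu ∧ iota = xi
delta ∧ chi = chi
xi ∨ chi = chi

chi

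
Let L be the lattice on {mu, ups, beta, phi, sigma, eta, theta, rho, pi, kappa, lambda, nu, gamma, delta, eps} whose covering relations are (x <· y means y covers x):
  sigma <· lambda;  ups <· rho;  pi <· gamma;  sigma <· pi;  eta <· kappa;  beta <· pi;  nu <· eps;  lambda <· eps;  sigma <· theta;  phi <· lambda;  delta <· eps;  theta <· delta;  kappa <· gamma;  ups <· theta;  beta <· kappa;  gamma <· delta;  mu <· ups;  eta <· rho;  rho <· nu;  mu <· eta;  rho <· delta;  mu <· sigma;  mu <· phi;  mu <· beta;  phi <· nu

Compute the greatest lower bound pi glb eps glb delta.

pi

Common lower bounds of {pi, eps, delta}: beta, mu, pi, sigma.
The greatest among these is pi.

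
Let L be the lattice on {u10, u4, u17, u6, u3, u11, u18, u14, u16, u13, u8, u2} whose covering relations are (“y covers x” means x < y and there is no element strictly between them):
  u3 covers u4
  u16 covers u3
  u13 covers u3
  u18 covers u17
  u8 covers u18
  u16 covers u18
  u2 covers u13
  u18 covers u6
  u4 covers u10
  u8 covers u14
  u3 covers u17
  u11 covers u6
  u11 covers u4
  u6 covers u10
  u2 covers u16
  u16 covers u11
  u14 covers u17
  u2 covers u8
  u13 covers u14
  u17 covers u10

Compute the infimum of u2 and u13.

u13

Common lower bounds of {u2, u13}: u10, u13, u14, u17, u3, u4.
The greatest among these is u13.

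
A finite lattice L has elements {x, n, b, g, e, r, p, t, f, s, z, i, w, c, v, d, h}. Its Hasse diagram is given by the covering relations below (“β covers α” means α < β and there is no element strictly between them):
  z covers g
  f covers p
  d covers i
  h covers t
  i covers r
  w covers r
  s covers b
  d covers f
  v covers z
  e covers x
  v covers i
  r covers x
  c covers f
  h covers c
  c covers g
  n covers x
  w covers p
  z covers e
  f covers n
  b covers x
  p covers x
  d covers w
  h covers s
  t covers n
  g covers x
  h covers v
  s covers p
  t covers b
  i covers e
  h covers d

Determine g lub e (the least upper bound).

z

Common upper bounds of {g, e}: h, v, z.
The least among these is z.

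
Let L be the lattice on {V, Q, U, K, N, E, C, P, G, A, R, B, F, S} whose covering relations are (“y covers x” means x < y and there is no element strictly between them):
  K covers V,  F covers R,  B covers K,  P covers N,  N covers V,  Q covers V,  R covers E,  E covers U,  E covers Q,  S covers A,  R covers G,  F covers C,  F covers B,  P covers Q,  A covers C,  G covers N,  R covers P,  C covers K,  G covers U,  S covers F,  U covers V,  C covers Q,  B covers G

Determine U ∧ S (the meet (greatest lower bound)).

U

Common lower bounds of {U, S}: U, V.
The greatest among these is U.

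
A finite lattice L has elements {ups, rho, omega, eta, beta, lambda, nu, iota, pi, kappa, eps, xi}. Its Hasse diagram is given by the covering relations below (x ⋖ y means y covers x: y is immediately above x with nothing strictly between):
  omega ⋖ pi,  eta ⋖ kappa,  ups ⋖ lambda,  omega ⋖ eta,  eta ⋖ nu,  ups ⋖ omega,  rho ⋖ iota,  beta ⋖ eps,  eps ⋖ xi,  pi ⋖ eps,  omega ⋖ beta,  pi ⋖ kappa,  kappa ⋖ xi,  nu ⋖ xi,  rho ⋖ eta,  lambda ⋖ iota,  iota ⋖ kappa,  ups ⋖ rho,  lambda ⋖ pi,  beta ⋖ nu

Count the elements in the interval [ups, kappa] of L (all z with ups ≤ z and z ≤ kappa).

8

The interval [ups, kappa] = {eta, iota, kappa, lambda, omega, pi, rho, ups}, which has 8 elements.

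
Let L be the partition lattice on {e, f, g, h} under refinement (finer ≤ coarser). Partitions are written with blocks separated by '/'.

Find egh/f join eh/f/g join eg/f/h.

The join of egh/f, eh/f/g, eg/f/h merges any blocks that overlap across the partitions, giving egh/f.

egh/f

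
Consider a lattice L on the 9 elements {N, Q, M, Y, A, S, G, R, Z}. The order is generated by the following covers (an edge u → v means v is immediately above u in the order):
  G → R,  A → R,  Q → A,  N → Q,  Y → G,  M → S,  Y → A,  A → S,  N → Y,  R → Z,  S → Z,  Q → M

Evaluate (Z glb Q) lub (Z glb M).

M

Z ∧ Q = Q
Z ∧ M = M
Q ∨ M = M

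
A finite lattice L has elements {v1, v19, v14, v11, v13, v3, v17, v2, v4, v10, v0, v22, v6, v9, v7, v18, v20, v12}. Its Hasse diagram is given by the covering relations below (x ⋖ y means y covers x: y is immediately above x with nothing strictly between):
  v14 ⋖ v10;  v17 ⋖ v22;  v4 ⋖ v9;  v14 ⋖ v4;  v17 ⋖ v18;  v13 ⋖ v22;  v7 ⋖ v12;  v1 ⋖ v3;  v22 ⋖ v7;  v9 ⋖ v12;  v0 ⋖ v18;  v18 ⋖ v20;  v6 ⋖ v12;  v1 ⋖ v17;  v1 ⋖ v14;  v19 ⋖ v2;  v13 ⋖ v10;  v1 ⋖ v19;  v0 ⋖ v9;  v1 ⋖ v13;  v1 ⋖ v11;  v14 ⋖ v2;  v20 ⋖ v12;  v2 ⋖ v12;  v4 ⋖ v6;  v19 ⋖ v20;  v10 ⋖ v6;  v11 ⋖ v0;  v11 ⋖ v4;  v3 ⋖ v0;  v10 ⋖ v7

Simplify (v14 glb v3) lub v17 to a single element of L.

v17

v14 ∧ v3 = v1
v1 ∨ v17 = v17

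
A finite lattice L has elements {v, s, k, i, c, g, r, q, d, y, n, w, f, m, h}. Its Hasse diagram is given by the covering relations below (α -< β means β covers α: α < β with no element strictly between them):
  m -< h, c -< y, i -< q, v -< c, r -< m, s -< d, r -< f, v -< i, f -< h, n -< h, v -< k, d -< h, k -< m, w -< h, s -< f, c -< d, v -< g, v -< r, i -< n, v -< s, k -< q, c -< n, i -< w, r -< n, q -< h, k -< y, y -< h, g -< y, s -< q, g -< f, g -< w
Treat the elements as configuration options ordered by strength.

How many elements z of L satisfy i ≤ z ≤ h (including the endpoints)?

5

The interval [i, h] = {h, i, n, q, w}, which has 5 elements.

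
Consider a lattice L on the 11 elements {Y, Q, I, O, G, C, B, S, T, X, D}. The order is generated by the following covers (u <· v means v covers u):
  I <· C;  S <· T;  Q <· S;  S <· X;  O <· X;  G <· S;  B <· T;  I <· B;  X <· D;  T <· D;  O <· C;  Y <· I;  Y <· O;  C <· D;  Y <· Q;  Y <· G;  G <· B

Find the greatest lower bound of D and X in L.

X

Common lower bounds of {D, X}: G, O, Q, S, X, Y.
The greatest among these is X.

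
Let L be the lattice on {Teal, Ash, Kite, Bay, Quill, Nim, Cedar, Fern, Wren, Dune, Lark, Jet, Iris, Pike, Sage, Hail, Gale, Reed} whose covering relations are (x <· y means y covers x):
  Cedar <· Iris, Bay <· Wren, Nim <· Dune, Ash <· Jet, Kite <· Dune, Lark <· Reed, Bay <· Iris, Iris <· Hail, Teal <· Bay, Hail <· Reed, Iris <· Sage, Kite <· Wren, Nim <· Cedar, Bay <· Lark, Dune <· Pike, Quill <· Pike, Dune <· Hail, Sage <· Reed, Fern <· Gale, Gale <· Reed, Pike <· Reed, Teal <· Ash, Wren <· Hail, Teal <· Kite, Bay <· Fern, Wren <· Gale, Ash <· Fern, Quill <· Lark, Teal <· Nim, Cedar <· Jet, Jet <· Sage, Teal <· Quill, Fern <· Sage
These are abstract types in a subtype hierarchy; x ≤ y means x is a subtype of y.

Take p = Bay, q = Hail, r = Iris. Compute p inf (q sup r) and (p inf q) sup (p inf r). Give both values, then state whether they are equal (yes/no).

q sup r = Hail, so p inf (q sup r) = Bay inf Hail = Bay.
p inf q = Bay and p inf r = Bay, so (p inf q) sup (p inf r) = Bay sup Bay = Bay.
Equal: yes.

Bay; Bay; yes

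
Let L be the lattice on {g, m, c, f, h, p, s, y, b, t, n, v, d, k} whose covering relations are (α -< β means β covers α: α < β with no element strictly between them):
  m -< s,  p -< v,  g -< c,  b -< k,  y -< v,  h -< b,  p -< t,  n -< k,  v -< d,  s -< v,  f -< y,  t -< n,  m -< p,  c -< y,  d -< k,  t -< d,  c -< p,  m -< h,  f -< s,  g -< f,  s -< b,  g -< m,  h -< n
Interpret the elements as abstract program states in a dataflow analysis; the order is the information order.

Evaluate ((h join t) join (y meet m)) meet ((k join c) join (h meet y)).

h ∨ t = n
y ∧ m = g
n ∨ g = n
k ∨ c = k
h ∧ y = g
k ∨ g = k
n ∧ k = n

n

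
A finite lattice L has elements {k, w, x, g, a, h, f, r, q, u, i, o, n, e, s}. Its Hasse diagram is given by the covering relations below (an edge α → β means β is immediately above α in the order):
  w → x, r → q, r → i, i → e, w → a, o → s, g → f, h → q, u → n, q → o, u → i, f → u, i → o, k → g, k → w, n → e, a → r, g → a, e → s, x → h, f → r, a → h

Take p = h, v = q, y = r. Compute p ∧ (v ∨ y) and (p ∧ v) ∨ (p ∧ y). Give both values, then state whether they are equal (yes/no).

h; h; yes

v ∨ y = q, so p ∧ (v ∨ y) = h ∧ q = h.
p ∧ v = h and p ∧ y = a, so (p ∧ v) ∨ (p ∧ y) = h ∨ a = h.
Equal: yes.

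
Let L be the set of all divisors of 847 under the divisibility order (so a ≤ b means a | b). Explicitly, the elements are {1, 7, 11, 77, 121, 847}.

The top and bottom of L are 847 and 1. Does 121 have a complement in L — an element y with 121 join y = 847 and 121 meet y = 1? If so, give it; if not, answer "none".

7

Need y with 121 ∨ y = 847 and 121 ∧ y = 1.
Checking each element gives: 7.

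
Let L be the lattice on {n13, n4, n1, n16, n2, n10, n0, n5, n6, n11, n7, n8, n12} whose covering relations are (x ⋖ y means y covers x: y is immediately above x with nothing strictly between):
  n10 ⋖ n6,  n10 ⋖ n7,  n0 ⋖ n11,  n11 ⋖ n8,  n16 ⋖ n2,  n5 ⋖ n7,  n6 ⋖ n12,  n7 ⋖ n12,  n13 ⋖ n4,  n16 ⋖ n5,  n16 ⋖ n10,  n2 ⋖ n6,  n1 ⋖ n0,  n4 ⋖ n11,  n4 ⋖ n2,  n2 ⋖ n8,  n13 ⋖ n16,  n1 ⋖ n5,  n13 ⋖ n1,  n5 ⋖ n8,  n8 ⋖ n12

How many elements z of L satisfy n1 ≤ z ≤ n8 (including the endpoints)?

The interval [n1, n8] = {n0, n1, n11, n5, n8}, which has 5 elements.

5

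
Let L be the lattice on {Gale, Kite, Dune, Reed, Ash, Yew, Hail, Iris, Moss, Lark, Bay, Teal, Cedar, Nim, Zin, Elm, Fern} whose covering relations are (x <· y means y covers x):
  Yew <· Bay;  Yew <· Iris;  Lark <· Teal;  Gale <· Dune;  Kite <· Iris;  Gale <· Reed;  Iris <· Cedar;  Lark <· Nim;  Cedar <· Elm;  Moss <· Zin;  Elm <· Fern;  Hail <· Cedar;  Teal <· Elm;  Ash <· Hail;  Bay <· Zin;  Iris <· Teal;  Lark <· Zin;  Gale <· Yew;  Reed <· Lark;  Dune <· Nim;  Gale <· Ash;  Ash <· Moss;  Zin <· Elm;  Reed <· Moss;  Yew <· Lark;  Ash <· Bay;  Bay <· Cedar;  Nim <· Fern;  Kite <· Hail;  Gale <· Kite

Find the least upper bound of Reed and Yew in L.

Common upper bounds of {Reed, Yew}: Elm, Fern, Lark, Nim, Teal, Zin.
The least among these is Lark.

Lark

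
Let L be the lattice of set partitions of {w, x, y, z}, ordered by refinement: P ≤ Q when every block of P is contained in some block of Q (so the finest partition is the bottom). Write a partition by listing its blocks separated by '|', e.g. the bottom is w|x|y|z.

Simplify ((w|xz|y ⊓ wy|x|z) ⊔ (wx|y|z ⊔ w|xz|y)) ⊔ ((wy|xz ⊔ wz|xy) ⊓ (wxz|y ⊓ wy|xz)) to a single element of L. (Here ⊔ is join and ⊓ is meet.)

w|xz|y ∧ wy|x|z = w|x|y|z
wx|y|z ∨ w|xz|y = wxz|y
w|x|y|z ∨ wxz|y = wxz|y
wy|xz ∨ wz|xy = wxyz
wxz|y ∧ wy|xz = w|xz|y
wxyz ∧ w|xz|y = w|xz|y
wxz|y ∨ w|xz|y = wxz|y

wxz|y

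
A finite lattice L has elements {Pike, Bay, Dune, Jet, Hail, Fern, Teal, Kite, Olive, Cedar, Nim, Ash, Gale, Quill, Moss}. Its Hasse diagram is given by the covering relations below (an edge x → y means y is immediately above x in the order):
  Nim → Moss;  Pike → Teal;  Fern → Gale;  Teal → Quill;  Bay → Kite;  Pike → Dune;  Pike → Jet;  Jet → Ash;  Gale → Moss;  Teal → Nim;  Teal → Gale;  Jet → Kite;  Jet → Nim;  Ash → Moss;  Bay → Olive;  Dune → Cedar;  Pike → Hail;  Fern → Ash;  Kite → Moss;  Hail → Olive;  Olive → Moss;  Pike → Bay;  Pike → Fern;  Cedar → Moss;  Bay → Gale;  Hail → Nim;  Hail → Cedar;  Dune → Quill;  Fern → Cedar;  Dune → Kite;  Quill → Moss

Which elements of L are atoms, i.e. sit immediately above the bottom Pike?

The atoms are exactly the elements that cover Pike: Bay, Dune, Fern, Hail, Jet, Teal.

Bay, Dune, Fern, Hail, Jet, Teal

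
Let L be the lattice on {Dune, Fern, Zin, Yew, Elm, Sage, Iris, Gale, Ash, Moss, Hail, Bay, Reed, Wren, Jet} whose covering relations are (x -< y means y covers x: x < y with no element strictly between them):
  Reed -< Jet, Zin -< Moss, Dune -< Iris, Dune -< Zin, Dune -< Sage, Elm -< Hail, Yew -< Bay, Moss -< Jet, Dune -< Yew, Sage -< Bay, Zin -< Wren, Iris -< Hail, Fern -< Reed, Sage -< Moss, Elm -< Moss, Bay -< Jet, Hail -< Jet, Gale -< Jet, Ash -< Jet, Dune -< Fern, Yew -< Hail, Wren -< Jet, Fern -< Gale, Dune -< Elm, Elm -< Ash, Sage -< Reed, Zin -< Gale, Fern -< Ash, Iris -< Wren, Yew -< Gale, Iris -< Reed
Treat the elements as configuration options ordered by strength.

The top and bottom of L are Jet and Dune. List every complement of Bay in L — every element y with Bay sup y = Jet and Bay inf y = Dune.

Need y with Bay ∨ y = Jet and Bay ∧ y = Dune.
Checking each element gives: Ash, Elm, Fern, Iris, Wren, Zin.

Ash, Elm, Fern, Iris, Wren, Zin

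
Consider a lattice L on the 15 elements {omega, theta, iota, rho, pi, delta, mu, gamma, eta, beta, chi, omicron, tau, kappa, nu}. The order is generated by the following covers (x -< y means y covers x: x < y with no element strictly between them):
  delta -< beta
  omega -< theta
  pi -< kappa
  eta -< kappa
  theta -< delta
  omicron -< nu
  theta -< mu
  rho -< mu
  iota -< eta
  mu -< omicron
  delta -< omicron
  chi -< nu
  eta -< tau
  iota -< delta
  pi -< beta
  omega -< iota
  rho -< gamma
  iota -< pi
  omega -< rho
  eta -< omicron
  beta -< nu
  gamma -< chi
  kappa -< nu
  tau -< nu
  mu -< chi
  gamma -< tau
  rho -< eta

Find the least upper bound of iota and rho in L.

Common upper bounds of {iota, rho}: eta, kappa, nu, omicron, tau.
The least among these is eta.

eta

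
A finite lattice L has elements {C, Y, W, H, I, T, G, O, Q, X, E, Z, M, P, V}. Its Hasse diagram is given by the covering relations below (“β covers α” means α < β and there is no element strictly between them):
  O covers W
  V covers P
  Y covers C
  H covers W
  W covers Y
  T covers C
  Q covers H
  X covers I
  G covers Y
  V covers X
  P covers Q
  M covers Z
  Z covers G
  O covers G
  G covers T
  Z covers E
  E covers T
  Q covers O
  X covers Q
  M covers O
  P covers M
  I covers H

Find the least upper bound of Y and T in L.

Common upper bounds of {Y, T}: G, M, O, P, Q, V, X, Z.
The least among these is G.

G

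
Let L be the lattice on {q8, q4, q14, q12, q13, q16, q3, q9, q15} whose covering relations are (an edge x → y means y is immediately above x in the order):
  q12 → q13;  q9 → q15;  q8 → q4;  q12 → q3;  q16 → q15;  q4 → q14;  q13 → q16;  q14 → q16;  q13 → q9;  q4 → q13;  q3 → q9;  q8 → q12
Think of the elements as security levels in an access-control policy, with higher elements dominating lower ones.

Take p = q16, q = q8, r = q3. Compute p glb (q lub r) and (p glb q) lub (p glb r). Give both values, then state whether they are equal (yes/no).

q lub r = q3, so p glb (q lub r) = q16 glb q3 = q12.
p glb q = q8 and p glb r = q12, so (p glb q) lub (p glb r) = q8 lub q12 = q12.
Equal: yes.

q12; q12; yes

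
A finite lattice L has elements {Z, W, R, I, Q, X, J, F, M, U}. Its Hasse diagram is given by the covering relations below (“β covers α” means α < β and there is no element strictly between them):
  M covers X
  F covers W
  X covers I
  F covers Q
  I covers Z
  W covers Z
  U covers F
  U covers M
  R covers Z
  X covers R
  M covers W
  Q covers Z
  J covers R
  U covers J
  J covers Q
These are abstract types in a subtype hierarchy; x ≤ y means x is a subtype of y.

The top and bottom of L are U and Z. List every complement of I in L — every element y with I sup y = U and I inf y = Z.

F, J, Q

Need y with I ∨ y = U and I ∧ y = Z.
Checking each element gives: F, J, Q.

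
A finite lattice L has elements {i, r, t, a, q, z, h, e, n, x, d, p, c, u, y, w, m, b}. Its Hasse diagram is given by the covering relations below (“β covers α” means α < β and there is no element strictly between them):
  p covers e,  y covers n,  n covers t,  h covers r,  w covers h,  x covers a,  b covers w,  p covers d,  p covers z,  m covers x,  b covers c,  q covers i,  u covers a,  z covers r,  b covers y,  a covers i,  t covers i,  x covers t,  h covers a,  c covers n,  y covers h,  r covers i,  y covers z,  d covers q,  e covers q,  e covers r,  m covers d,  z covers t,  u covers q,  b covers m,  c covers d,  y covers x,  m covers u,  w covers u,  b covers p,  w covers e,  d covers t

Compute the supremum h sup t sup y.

Common upper bounds of {h, t, y}: b, y.
The least among these is y.

y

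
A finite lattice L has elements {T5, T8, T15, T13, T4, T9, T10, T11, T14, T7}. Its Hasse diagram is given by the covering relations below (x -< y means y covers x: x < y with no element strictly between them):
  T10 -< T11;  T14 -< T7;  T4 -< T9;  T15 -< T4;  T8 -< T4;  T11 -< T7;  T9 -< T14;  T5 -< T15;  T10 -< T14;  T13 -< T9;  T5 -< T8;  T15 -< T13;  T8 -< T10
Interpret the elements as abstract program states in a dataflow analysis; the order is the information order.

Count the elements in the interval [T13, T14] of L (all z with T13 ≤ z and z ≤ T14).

The interval [T13, T14] = {T13, T14, T9}, which has 3 elements.

3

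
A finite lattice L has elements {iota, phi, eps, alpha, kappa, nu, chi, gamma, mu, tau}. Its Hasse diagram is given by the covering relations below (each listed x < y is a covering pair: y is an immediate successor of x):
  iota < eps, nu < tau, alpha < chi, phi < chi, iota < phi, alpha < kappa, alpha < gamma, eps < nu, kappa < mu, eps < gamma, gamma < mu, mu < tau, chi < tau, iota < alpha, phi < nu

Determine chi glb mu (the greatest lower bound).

alpha

Common lower bounds of {chi, mu}: alpha, iota.
The greatest among these is alpha.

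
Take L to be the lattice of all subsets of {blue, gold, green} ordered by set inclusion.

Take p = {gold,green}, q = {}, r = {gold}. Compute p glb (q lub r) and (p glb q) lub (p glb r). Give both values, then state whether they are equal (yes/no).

{gold}; {gold}; yes

q lub r = {gold}, so p glb (q lub r) = {gold,green} glb {gold} = {gold}.
p glb q = {} and p glb r = {gold}, so (p glb q) lub (p glb r) = {} lub {gold} = {gold}.
Equal: yes.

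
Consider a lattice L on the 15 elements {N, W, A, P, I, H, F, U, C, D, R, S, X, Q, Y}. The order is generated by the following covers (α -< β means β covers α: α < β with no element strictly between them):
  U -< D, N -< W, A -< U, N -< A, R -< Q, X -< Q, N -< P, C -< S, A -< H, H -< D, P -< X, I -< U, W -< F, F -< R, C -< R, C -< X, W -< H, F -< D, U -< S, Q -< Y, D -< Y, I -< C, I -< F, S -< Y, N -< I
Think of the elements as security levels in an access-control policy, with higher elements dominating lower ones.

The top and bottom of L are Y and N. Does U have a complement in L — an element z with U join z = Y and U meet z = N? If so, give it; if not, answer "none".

Need z with U ∨ z = Y and U ∧ z = N.
Checking each element gives: P.

P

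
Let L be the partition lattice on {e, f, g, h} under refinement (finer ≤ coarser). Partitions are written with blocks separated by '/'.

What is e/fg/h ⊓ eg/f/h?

The meet (common refinement) of e/fg/h and eg/f/h intersects blocks pairwise, giving e/f/g/h.

e/f/g/h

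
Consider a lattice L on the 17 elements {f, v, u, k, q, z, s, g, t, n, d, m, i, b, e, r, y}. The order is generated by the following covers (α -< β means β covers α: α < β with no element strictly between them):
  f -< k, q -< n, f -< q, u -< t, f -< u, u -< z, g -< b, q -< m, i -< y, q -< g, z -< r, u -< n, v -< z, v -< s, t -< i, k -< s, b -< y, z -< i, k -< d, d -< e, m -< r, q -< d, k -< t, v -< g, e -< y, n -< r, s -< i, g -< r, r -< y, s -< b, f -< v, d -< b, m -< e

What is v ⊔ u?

Common upper bounds of {v, u}: i, r, y, z.
The least among these is z.

z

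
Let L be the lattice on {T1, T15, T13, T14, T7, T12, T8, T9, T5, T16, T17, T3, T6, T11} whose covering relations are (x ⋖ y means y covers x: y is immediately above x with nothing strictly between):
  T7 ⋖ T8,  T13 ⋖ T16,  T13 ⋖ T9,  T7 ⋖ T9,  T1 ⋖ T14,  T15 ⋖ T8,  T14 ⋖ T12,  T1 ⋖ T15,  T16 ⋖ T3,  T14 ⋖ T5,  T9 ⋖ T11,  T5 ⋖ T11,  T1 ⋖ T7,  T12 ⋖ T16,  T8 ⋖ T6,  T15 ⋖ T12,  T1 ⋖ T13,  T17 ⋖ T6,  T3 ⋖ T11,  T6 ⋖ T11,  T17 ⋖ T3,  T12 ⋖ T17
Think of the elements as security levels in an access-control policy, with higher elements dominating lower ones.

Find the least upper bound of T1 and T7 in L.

Common upper bounds of {T1, T7}: T11, T6, T7, T8, T9.
The least among these is T7.

T7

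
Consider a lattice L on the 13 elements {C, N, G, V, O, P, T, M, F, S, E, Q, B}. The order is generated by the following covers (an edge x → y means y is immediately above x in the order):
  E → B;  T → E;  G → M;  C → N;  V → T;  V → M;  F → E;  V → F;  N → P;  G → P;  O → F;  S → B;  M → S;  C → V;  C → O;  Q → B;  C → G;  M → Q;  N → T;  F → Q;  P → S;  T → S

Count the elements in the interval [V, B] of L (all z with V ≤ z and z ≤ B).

8

The interval [V, B] = {B, E, F, M, Q, S, T, V}, which has 8 elements.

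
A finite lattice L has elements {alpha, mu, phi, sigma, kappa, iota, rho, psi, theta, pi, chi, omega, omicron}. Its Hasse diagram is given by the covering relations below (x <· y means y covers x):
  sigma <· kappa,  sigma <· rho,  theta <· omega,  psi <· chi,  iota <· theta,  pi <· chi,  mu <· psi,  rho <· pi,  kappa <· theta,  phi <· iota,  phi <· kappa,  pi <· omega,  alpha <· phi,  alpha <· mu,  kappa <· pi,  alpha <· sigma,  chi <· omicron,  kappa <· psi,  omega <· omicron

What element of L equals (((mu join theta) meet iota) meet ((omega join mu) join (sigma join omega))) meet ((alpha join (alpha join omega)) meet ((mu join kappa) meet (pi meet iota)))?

phi

mu ∨ theta = omicron
omicron ∧ iota = iota
omega ∨ mu = omicron
sigma ∨ omega = omega
omicron ∨ omega = omicron
iota ∧ omicron = iota
alpha ∨ omega = omega
alpha ∨ omega = omega
mu ∨ kappa = psi
pi ∧ iota = phi
psi ∧ phi = phi
omega ∧ phi = phi
iota ∧ phi = phi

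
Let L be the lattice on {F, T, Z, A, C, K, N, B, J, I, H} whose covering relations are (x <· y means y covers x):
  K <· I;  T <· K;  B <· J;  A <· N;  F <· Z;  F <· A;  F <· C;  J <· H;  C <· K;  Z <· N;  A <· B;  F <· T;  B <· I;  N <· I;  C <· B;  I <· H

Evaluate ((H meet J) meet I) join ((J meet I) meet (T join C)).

B

H ∧ J = J
J ∧ I = B
J ∧ I = B
T ∨ C = K
B ∧ K = C
B ∨ C = B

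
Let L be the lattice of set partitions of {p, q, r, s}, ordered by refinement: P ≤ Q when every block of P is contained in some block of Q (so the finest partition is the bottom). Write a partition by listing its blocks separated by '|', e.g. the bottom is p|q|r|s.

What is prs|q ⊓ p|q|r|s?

Common lower bounds of {prs|q, p|q|r|s}: p|q|r|s.
The greatest among these is p|q|r|s.

p|q|r|s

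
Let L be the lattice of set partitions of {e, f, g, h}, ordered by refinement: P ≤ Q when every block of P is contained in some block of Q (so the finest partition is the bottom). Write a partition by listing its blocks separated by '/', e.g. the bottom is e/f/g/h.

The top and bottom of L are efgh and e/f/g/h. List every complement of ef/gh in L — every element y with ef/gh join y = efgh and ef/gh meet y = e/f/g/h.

Need y with ef/gh ∨ y = efgh and ef/gh ∧ y = e/f/g/h.
Checking each element gives: e/fg/h, e/fh/g, eg/f/h, eg/fh, eh/f/g, eh/fg.

e/fg/h, e/fh/g, eg/f/h, eg/fh, eh/f/g, eh/fg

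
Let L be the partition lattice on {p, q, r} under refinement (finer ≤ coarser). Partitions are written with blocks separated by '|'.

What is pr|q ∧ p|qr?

The meet (common refinement) of pr|q and p|qr intersects blocks pairwise, giving p|q|r.

p|q|r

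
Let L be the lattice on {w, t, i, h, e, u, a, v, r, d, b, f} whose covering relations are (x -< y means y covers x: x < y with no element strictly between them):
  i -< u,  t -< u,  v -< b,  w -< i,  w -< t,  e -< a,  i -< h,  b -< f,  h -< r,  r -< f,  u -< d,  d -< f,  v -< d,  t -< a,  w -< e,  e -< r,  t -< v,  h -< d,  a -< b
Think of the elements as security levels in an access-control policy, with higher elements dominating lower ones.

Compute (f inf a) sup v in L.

f ∧ a = a
a ∨ v = b

b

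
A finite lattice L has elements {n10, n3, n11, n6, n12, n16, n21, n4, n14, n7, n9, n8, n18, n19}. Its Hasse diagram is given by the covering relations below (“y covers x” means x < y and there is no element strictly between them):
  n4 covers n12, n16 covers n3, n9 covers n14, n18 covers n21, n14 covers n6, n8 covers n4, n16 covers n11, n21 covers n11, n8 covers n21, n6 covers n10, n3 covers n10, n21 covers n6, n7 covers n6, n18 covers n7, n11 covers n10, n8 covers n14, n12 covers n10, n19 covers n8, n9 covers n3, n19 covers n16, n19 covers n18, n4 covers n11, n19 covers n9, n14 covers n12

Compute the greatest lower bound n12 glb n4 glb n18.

Common lower bounds of {n12, n4, n18}: n10.
The greatest among these is n10.

n10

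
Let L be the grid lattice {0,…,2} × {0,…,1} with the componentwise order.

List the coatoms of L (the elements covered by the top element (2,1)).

(1,1), (2,0)

The coatoms are exactly the elements covered by (2,1): (1,1), (2,0).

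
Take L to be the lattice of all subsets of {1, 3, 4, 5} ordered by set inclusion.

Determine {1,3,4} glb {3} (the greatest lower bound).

Under ⊆, meet is intersection: {1,3,4} ∩ {3} = {3}.

{3}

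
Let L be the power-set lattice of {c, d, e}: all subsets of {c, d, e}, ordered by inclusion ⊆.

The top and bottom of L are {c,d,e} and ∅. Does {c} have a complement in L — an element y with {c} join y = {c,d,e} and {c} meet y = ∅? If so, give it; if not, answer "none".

{d,e}

Need y with {c} ∨ y = {c,d,e} and {c} ∧ y = ∅.
Checking each element gives: {d,e}.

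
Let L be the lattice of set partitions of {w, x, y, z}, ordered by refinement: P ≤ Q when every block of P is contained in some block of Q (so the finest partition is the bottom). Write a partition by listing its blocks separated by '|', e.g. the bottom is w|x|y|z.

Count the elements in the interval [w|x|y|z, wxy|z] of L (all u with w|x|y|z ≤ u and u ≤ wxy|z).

The interval [w|x|y|z, wxy|z] = {wxy|z, wx|y|z, wy|x|z, w|xy|z, w|x|y|z}, which has 5 elements.

5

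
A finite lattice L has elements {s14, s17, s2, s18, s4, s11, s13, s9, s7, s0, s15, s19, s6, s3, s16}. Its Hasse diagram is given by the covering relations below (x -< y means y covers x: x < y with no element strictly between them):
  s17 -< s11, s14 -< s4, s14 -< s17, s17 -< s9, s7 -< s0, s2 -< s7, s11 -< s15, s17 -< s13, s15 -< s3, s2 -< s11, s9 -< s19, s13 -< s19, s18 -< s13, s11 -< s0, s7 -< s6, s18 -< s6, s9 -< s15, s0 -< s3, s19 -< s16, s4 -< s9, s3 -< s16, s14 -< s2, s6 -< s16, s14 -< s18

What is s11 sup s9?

Common upper bounds of {s11, s9}: s15, s16, s3.
The least among these is s15.

s15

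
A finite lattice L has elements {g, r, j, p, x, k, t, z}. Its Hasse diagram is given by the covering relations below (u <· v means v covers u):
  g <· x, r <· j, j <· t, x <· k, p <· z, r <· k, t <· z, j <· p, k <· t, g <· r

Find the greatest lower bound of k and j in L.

Common lower bounds of {k, j}: g, r.
The greatest among these is r.

r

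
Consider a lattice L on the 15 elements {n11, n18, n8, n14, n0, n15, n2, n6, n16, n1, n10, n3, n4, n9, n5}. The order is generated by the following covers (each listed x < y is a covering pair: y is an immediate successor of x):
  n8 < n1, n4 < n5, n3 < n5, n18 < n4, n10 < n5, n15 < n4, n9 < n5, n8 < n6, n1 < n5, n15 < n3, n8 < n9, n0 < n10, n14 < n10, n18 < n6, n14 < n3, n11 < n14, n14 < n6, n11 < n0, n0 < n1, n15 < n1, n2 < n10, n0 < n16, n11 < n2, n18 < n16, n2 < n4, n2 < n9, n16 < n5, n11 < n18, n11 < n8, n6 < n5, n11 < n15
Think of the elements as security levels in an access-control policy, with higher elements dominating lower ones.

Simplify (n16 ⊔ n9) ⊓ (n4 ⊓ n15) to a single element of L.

n16 ∨ n9 = n5
n4 ∧ n15 = n15
n5 ∧ n15 = n15

n15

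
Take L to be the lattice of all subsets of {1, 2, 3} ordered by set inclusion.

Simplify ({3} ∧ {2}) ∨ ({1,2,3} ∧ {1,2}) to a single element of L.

{1,2}

{3} ∧ {2} = {}
{1,2,3} ∧ {1,2} = {1,2}
{} ∨ {1,2} = {1,2}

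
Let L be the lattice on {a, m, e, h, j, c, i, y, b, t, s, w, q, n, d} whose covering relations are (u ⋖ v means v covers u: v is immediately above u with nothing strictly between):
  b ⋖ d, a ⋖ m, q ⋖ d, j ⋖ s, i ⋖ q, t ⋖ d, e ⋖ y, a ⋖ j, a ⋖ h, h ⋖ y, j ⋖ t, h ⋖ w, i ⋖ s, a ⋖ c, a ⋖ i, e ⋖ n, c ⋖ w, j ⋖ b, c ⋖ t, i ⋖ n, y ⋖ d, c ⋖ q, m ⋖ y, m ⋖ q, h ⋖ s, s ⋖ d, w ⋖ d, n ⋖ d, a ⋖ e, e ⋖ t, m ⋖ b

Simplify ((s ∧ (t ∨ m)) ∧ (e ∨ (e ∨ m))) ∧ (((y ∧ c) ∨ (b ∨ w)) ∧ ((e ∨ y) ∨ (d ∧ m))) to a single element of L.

h

t ∨ m = d
s ∧ d = s
e ∨ m = y
e ∨ y = y
s ∧ y = h
y ∧ c = a
b ∨ w = d
a ∨ d = d
e ∨ y = y
d ∧ m = m
y ∨ m = y
d ∧ y = y
h ∧ y = h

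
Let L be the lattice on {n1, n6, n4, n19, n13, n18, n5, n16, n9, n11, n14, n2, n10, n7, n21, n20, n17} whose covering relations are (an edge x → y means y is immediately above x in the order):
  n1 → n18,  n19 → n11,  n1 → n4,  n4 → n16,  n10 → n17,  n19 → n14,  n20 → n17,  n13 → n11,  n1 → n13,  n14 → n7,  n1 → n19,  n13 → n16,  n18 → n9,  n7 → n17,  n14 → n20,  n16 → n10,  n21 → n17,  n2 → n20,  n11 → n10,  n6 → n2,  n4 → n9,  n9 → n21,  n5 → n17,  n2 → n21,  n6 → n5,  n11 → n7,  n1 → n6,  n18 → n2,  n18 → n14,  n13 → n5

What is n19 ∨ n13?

Common upper bounds of {n19, n13}: n10, n11, n17, n7.
The least among these is n11.

n11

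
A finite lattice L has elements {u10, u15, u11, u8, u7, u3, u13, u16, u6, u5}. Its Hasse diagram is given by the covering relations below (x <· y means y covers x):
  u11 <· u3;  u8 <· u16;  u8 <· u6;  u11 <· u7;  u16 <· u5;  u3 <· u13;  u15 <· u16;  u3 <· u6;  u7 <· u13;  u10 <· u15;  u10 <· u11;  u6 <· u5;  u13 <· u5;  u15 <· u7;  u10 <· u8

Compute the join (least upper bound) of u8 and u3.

u6

Common upper bounds of {u8, u3}: u5, u6.
The least among these is u6.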